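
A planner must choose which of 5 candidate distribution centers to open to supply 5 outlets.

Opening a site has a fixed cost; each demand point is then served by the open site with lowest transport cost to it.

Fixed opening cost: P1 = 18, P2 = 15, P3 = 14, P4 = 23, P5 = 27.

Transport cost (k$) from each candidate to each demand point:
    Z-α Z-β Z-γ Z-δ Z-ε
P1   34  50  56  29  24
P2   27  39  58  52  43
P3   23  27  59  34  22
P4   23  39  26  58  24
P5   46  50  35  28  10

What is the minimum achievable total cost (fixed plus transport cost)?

164

Open {P3, P5}: assign each demand point to its cheapest open site.
  Z-α→P3 23, Z-β→P3 27, Z-γ→P5 35, Z-δ→P5 28, Z-ε→P5 10
  transport cost 123, fixed 41 → total 164.
Compare {P3, P4}: transport cost 132 + fixed 37 = 169.
Compare {P4, P5}: transport cost 126 + fixed 50 = 176.
Compare {P3, P4, P5}: transport cost 114 + fixed 64 = 178.
All other subsets cost ≥ 169. Minimum total cost: 164.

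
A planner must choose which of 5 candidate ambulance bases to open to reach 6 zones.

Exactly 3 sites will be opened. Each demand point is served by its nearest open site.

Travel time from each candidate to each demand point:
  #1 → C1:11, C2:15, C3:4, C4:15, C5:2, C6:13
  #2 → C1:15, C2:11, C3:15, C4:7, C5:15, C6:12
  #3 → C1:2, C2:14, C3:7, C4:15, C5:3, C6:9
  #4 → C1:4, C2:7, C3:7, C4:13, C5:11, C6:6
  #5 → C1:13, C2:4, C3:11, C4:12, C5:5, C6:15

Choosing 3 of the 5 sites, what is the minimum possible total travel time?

30

Open {#1, #2, #4}.
  C1→#4 4, C2→#4 7, C3→#1 4, C4→#2 7, C5→#1 2, C6→#4 6  ⇒ total 30.
Compare {#1, #4, #5}: total 32.
Compare {#2, #3, #4}: total 32.
No size-3 selection does better; minimum is 30.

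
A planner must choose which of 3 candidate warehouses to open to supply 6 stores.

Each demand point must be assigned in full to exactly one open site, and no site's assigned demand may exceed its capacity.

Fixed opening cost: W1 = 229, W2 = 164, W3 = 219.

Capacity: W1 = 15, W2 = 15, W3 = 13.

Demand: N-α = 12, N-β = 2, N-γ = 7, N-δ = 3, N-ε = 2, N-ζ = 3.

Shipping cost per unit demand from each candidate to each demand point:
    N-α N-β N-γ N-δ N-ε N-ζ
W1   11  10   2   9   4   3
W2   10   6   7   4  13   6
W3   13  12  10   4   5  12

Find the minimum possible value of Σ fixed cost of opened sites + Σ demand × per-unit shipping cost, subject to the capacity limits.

Open {W1, W2}; cheapest assignment that respects the capacities:
  W1 (cap 15, load 14): N-β, N-γ, N-ε, N-ζ — cost 2×10 + 7×2 + 2×4 + 3×3 = 51
  W2 (cap 15, load 15): N-α, N-δ — cost 12×10 + 3×4 = 132
  Shipping 183, fixed 393 → total 576.
  Any other capacity-feasible assignment to {W1, W2} ships for at least 183.
Compare {W1, W2, W3}: its best feasible assignment gives total 787.
Every other set of open sites that can feasibly serve all demand totals ≥ 787 even under its best assignment. Minimum: 576.

576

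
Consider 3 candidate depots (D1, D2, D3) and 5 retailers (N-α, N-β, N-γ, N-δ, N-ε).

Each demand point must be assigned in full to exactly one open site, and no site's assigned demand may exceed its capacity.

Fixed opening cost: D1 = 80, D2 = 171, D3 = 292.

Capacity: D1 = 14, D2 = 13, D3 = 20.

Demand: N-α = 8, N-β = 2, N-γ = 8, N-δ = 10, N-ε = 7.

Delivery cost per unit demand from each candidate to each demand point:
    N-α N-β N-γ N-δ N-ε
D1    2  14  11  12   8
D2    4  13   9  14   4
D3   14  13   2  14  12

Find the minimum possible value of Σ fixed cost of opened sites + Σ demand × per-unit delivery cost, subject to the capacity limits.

769

Open {D1, D2, D3}; cheapest assignment that respects the capacities:
  D1 (cap 14, load 8): N-α — cost 8×2 = 16
  D2 (cap 13, load 9): N-β, N-ε — cost 2×13 + 7×4 = 54
  D3 (cap 20, load 18): N-γ, N-δ — cost 8×2 + 10×14 = 156
  Shipping 226, fixed 543 → total 769.
  Any other capacity-feasible assignment to {D1, D2, D3} ships for at least 226.
Total demand is 35 and no other set of sites has combined capacity ≥ 35, so {D1, D2, D3} is the only feasible choice of open sites. Minimum: 769.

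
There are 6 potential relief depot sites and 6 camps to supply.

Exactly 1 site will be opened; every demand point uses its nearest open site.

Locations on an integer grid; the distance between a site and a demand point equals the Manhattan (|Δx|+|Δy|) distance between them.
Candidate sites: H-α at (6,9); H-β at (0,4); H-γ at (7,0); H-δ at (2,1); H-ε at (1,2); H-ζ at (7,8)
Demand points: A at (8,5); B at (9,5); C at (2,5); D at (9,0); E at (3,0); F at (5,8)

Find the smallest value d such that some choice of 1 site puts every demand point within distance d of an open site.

Open {H-γ}.
  Farthest demand point is C at distance 10 (to H-γ); all others are ≤ 10.
With {H-δ} the worst case is 11.
With {H-ε} the worst case is 11.
No size-1 selection achieves below 10.

10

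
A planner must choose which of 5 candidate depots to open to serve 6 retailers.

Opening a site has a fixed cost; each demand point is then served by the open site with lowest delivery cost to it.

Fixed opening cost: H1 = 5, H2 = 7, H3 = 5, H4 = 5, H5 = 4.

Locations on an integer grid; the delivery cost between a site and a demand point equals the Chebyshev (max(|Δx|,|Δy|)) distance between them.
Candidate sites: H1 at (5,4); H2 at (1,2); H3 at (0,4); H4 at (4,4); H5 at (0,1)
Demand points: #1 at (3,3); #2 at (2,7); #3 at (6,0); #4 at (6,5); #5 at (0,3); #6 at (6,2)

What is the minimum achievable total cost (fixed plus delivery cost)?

21

Open {H4}: assign each demand point to its cheapest open site.
  #1→H4 1, #2→H4 3, #3→H4 4, #4→H4 2, #5→H4 4, #6→H4 2
  delivery cost 16, fixed 5 → total 21.
Compare {H1}: delivery cost 17 + fixed 5 = 22.
Compare {H1, H3}: delivery cost 13 + fixed 10 = 23.
Compare {H1, H5}: delivery cost 14 + fixed 9 = 23.
All other subsets cost ≥ 22. Minimum total cost: 21.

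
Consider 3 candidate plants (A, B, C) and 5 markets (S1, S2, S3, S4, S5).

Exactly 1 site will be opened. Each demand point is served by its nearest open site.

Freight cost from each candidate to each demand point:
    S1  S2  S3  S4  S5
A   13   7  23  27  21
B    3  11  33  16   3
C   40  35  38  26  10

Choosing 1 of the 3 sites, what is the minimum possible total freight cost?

66

Open {B}.
  S1→B 3, S2→B 11, S3→B 33, S4→B 16, S5→B 3  ⇒ total 66.
Compare {A}: total 91.
Compare {C}: total 149.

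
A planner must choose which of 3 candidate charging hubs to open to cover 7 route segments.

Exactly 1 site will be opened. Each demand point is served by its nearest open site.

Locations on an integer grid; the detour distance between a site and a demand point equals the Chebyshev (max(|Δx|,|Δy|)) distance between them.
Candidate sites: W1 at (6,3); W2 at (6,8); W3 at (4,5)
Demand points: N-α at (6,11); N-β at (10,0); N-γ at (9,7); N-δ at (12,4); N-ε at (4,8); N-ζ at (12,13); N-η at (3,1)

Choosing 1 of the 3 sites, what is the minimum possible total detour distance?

Open {W2}.
  N-α→W2 3, N-β→W2 8, N-γ→W2 3, N-δ→W2 6, N-ε→W2 2, N-ζ→W2 6, N-η→W2 7  ⇒ total 35.
Compare {W1}: total 40.
Compare {W3}: total 40.

35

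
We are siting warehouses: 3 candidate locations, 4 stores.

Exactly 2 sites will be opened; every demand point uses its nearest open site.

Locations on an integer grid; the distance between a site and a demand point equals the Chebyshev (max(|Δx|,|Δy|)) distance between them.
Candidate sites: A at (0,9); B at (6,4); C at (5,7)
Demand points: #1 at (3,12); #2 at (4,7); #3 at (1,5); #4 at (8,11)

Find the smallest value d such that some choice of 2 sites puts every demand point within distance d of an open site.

Open {A, C}.
  Farthest demand point is #3 at distance 4 (to A); all others are ≤ 4.
With {B, C} the worst case is 5.
With {A, B} the worst case is 7.
No size-2 selection achieves below 4.

4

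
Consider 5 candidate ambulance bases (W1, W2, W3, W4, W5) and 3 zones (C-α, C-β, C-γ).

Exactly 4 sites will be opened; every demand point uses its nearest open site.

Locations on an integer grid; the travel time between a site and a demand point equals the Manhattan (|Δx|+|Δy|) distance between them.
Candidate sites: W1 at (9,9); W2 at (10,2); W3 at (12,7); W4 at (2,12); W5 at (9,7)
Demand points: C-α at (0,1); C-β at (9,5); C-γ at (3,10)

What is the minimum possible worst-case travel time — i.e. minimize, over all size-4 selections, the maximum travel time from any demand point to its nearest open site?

11

Open {W1, W2, W3, W4}.
  Farthest demand point is C-α at travel time 11 (to W2); all others are ≤ 11.
With {W1, W2, W3, W5} the worst case is 11.
With {W1, W2, W4, W5} the worst case is 11.
No size-4 selection achieves below 11.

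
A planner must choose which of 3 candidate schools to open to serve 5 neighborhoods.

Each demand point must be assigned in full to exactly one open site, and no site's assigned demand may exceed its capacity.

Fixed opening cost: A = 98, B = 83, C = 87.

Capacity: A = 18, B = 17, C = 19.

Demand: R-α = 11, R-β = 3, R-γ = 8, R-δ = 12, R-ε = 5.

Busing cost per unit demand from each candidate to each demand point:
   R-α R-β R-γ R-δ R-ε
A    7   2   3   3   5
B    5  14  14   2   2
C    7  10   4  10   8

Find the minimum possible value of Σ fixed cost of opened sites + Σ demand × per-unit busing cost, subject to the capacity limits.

Open {A, B, C}; cheapest assignment that respects the capacities:
  A (cap 18, load 15): R-β, R-δ — cost 3×2 + 12×3 = 42
  B (cap 17, load 16): R-α, R-ε — cost 11×5 + 5×2 = 65
  C (cap 19, load 8): R-γ — cost 8×4 = 32
  Shipping 139, fixed 268 → total 407.
  Any other capacity-feasible assignment to {A, B, C} ships for at least 139.
Total demand is 39 and no other set of sites has combined capacity ≥ 39, so {A, B, C} is the only feasible choice of open sites. Minimum: 407.

407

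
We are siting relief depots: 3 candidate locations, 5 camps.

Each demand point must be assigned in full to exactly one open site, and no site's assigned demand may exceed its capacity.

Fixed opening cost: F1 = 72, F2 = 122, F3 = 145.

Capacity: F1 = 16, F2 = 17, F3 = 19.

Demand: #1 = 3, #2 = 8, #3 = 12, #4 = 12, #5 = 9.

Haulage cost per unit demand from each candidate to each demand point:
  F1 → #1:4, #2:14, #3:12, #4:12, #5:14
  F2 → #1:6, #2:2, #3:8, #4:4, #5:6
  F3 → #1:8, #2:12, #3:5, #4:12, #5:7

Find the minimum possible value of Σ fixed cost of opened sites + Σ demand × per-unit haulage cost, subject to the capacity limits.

Open {F1, F2, F3}; cheapest assignment that respects the capacities:
  F1 (cap 16, load 15): #1, #4 — cost 3×4 + 12×12 = 156
  F2 (cap 17, load 17): #2, #5 — cost 8×2 + 9×6 = 70
  F3 (cap 19, load 12): #3 — cost 12×5 = 60
  Shipping 286, fixed 339 → total 625.
  Any other capacity-feasible assignment to {F1, F2, F3} ships for at least 286.
Total demand is 44 and no other set of sites has combined capacity ≥ 44, so {F1, F2, F3} is the only feasible choice of open sites. Minimum: 625.

625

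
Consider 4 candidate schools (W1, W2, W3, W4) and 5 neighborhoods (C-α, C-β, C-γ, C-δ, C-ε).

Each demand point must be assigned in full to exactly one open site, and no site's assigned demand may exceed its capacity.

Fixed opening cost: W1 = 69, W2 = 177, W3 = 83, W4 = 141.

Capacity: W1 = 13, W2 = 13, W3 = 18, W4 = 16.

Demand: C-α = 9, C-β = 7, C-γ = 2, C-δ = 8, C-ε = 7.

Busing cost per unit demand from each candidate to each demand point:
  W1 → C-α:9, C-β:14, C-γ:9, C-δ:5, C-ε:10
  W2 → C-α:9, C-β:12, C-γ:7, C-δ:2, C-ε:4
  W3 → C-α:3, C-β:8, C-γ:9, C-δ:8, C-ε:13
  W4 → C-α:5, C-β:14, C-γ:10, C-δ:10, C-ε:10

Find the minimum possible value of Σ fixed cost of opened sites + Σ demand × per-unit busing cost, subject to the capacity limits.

Open {W3, W4}; cheapest assignment that respects the capacities:
  W3 (cap 18, load 18): C-α, C-β, C-γ — cost 9×3 + 7×8 + 2×9 = 101
  W4 (cap 16, load 15): C-δ, C-ε — cost 8×10 + 7×10 = 150
  Shipping 251, fixed 224 → total 475.
  Any other capacity-feasible assignment to {W3, W4} ships for at least 251.
Compare {W1, W2, W3}: its best feasible assignment gives total 494.
Compare {W1, W3, W4}: its best feasible assignment gives total 504.
Every other set of open sites that can feasibly serve all demand totals ≥ 494 even under its best assignment. Minimum: 475.

475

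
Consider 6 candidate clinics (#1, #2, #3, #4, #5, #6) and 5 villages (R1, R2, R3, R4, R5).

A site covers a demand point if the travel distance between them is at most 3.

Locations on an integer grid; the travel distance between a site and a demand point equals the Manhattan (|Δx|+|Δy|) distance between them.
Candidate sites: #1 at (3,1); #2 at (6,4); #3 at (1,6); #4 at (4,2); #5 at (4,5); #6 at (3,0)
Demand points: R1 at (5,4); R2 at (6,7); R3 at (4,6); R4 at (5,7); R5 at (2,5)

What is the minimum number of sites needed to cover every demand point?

2

Coverage sets (demand points within 3 of each site):
  #1: {}
  #2: {R1, R2}
  #3: {R3, R5}
  #4: {R1}
  #5: {R1, R3, R4, R5}
  #6: {}
No single site covers all 5 demand points.
But {#2, #5} covers everything, so the minimum is 2.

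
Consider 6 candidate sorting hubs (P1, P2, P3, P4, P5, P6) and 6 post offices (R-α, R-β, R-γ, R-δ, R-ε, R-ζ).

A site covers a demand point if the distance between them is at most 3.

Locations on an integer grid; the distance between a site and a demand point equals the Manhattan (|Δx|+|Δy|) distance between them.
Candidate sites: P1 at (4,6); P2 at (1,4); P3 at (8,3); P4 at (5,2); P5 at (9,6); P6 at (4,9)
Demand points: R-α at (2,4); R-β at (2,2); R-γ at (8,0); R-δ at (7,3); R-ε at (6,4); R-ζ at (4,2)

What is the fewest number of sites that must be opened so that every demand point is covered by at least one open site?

3

Coverage sets (demand points within 3 of each site):
  P1: {}
  P2: {R-α, R-β}
  P3: {R-γ, R-δ, R-ε}
  P4: {R-β, R-δ, R-ε, R-ζ}
  P5: {}
  P6: {}
No 2 sites suffice: every size-2 union leaves at least one demand point uncovered.
But {P2, P3, P4} covers everything, so the minimum is 3.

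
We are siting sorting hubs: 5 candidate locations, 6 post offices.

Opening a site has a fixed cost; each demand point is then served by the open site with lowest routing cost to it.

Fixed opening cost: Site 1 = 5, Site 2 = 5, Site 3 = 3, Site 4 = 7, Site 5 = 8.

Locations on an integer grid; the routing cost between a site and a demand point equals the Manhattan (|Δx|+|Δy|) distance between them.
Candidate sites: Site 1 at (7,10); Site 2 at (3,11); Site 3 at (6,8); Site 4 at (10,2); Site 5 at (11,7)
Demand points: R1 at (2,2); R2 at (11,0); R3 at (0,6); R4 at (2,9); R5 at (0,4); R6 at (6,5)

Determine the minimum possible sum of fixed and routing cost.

Open {Site 3, Site 4}: assign each demand point to its cheapest open site.
  R1→Site 4 8, R2→Site 4 3, R3→Site 3 8, R4→Site 3 5, R5→Site 3 10, R6→Site 3 3
  routing cost 37, fixed 10 → total 47.
Compare {Site 2, Site 3, Site 4}: routing cost 35 + fixed 15 = 50.
Compare {Site 2, Site 4}: routing cost 39 + fixed 12 = 51.
Compare {Site 3}: routing cost 49 + fixed 3 = 52.
All other subsets cost ≥ 50. Minimum total cost: 47.

47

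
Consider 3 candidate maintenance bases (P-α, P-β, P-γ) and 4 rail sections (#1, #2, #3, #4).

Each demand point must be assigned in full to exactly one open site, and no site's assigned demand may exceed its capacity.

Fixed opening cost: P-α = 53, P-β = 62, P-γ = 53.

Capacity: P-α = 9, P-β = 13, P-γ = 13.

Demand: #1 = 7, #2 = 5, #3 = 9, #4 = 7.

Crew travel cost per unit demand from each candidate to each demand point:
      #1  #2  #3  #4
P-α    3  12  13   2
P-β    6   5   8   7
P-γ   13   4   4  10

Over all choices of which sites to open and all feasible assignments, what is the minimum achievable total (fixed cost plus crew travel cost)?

Open {P-α, P-β, P-γ}; cheapest assignment that respects the capacities:
  P-α (cap 9, load 7): #4 — cost 7×2 = 14
  P-β (cap 13, load 12): #1, #2 — cost 7×6 + 5×5 = 67
  P-γ (cap 13, load 9): #3 — cost 9×4 = 36
  Shipping 117, fixed 168 → total 285.
  Any other capacity-feasible assignment to {P-α, P-β, P-γ} ships for at least 117.
Total demand is 28 and no other set of sites has combined capacity ≥ 28, so {P-α, P-β, P-γ} is the only feasible choice of open sites. Minimum: 285.

285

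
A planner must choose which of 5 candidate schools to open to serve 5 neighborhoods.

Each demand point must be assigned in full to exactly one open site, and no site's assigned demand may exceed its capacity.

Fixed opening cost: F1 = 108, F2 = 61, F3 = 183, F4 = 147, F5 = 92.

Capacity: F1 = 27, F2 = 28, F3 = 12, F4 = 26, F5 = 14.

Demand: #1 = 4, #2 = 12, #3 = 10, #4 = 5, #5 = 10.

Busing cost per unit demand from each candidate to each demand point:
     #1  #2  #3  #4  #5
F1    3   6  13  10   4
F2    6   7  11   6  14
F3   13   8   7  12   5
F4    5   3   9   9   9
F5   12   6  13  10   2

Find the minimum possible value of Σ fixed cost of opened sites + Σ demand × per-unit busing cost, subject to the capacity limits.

Open {F1, F2}; cheapest assignment that respects the capacities:
  F1 (cap 27, load 26): #1, #2, #5 — cost 4×3 + 12×6 + 10×4 = 124
  F2 (cap 28, load 15): #3, #4 — cost 10×11 + 5×6 = 140
  Shipping 264, fixed 169 → total 433.
  Any other capacity-feasible assignment to {F1, F2} ships for at least 264.
Compare {F2, F5}: its best feasible assignment gives total 445.
Compare {F1, F4}: its best feasible assignment gives total 483.
Every other set of open sites that can feasibly serve all demand totals ≥ 445 even under its best assignment. Minimum: 433.

433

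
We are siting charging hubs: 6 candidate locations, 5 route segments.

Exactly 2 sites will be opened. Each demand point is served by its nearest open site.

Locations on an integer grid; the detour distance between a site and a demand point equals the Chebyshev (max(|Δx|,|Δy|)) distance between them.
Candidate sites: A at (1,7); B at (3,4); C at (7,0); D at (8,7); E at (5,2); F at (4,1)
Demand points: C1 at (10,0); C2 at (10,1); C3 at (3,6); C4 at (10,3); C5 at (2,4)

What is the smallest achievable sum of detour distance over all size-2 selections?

Open {B, C}.
  C1→C 3, C2→C 3, C3→B 2, C4→C 3, C5→B 1  ⇒ total 12.
Compare {A, C}: total 14.
Compare {C, E}: total 16.
No size-2 selection does better; minimum is 12.

12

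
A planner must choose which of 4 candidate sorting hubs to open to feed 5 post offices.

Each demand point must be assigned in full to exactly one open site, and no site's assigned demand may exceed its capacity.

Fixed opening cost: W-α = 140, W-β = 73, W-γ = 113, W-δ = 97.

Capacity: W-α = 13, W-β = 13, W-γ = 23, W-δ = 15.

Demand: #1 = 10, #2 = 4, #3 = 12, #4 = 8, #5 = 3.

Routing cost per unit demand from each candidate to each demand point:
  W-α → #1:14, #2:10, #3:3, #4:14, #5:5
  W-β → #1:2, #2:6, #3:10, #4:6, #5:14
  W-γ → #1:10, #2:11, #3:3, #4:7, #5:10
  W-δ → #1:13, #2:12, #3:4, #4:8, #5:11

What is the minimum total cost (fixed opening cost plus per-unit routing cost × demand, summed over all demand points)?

Open {W-β, W-γ, W-δ}; cheapest assignment that respects the capacities:
  W-β (cap 13, load 10): #1 — cost 10×2 = 20
  W-γ (cap 23, load 23): #3, #4, #5 — cost 12×3 + 8×7 + 3×10 = 122
  W-δ (cap 15, load 4): #2 — cost 4×12 = 48
  Shipping 190, fixed 283 → total 473.
  Any other capacity-feasible assignment to {W-β, W-γ, W-δ} ships for at least 190.
Compare {W-γ, W-δ}: its best feasible assignment gives total 491.
Compare {W-α, W-β, W-γ}: its best feasible assignment gives total 493.
Every other set of open sites that can feasibly serve all demand totals ≥ 491 even under its best assignment. Minimum: 473.

473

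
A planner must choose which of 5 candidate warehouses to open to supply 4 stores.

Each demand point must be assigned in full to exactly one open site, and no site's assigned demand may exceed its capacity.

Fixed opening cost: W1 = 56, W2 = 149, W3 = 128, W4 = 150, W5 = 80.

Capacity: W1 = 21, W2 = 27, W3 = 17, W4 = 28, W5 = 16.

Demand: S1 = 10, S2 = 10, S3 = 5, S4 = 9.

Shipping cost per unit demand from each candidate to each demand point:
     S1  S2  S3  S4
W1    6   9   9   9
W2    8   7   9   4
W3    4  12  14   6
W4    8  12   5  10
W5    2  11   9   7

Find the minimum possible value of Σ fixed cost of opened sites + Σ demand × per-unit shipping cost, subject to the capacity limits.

372

Open {W1, W5}; cheapest assignment that respects the capacities:
  W1 (cap 21, load 19): S2, S4 — cost 10×9 + 9×9 = 171
  W5 (cap 16, load 15): S1, S3 — cost 10×2 + 5×9 = 65
  Shipping 236, fixed 136 → total 372.
  Any other capacity-feasible assignment to {W1, W5} ships for at least 236.
Compare {W2, W5}: its best feasible assignment gives total 400.
Compare {W1, W2}: its best feasible assignment gives total 416.
Every other set of open sites that can feasibly serve all demand totals ≥ 400 even under its best assignment. Minimum: 372.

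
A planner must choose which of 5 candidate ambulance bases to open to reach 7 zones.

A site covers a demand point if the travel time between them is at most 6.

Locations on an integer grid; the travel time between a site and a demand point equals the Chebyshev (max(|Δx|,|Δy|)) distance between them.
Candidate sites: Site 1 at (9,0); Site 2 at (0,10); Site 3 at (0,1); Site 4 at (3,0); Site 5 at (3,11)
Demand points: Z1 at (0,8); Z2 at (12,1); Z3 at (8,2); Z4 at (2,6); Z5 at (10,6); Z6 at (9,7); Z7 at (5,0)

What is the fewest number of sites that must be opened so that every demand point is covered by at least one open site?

2

Coverage sets (demand points within 6 of each site):
  Site 1: {Z2, Z3, Z5, Z7}
  Site 2: {Z1, Z4}
  Site 3: {Z4, Z7}
  Site 4: {Z3, Z4, Z7}
  Site 5: {Z1, Z4, Z6}
No single site covers all 7 demand points.
But {Site 1, Site 5} covers everything, so the minimum is 2.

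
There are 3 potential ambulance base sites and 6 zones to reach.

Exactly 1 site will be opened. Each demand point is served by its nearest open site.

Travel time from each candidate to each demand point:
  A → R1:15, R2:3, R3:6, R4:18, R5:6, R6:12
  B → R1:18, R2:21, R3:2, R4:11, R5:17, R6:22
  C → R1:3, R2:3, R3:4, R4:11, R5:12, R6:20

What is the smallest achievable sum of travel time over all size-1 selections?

Open {C}.
  R1→C 3, R2→C 3, R3→C 4, R4→C 11, R5→C 12, R6→C 20  ⇒ total 53.
Compare {A}: total 60.
Compare {B}: total 91.

53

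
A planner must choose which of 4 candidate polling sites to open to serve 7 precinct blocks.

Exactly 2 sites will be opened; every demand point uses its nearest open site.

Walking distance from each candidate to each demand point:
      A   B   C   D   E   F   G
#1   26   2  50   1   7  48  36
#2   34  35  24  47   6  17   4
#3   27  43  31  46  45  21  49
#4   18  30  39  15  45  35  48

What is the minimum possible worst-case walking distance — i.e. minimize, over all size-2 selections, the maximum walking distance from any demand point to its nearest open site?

Open {#1, #2}.
  Farthest demand point is A at walking distance 26 (to #1); all others are ≤ 26.
With {#2, #4} the worst case is 30.
With {#1, #3} the worst case is 36.
No size-2 selection achieves below 26.

26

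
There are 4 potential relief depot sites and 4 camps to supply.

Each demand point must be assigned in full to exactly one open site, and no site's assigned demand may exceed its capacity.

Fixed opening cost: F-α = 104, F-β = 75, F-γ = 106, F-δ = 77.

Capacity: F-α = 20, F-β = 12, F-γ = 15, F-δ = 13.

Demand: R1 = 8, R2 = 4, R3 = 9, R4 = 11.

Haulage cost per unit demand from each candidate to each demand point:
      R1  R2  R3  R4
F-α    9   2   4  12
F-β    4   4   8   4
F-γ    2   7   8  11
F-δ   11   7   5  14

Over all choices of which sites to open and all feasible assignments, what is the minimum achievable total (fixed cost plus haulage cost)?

389

Open {F-α, F-β, F-γ}; cheapest assignment that respects the capacities:
  F-α (cap 20, load 13): R2, R3 — cost 4×2 + 9×4 = 44
  F-β (cap 12, load 11): R4 — cost 11×4 = 44
  F-γ (cap 15, load 8): R1 — cost 8×2 = 16
  Shipping 104, fixed 285 → total 389.
  Any other capacity-feasible assignment to {F-α, F-β, F-γ} ships for at least 104.
Compare {F-β, F-γ, F-δ}: its best feasible assignment gives total 391.
Compare {F-α, F-β}: its best feasible assignment gives total 395.
Every other set of open sites that can feasibly serve all demand totals ≥ 391 even under its best assignment. Minimum: 389.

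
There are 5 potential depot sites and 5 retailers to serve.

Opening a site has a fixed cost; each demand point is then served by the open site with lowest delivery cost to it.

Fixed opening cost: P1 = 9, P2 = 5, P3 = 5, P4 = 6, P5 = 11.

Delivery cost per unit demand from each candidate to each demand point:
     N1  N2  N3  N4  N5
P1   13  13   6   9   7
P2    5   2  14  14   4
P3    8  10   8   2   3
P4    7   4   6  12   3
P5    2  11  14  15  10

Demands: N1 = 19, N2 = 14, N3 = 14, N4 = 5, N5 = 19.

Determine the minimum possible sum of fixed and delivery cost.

244

Open {P2, P3, P4, P5}: assign each demand point to its cheapest open site.
  N1→P5 19×2=38, N2→P2 14×2=28, N3→P4 14×6=84, N4→P3 5×2=10, N5→P3 19×3=57
  delivery cost 217, fixed 27 → total 244.
Compare {P1, P2, P3, P5}: delivery cost 217 + fixed 30 = 247.
Compare {P1, P2, P3, P4, P5}: delivery cost 217 + fixed 36 = 253.
Compare {P2, P3, P5}: delivery cost 245 + fixed 21 = 266.
All other subsets cost ≥ 247. Minimum total cost: 244.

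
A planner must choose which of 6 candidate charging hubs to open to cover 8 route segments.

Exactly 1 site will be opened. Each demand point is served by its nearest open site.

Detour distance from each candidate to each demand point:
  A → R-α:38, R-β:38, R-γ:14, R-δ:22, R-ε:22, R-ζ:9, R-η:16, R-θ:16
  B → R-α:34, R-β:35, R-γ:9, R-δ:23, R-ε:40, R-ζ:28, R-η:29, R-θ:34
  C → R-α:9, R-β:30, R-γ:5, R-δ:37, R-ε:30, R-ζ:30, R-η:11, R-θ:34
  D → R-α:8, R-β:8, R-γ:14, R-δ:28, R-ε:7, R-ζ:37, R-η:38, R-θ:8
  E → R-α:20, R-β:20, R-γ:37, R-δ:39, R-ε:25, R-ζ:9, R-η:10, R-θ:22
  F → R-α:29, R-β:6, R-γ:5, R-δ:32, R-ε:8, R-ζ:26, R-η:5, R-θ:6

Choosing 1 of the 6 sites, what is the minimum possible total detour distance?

Open {F}.
  R-α→F 29, R-β→F 6, R-γ→F 5, R-δ→F 32, R-ε→F 8, R-ζ→F 26, R-η→F 5, R-θ→F 6  ⇒ total 117.
Compare {D}: total 148.
Compare {A}: total 175.
No size-1 selection does better; minimum is 117.

117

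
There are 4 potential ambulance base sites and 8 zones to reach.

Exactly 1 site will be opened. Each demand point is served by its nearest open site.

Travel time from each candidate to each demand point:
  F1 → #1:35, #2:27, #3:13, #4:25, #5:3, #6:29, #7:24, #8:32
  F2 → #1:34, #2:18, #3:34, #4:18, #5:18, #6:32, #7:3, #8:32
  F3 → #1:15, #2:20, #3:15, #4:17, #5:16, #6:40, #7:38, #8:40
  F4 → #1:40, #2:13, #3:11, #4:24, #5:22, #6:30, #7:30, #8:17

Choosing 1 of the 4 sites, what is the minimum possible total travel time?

Open {F4}.
  #1→F4 40, #2→F4 13, #3→F4 11, #4→F4 24, #5→F4 22, #6→F4 30, #7→F4 30, #8→F4 17  ⇒ total 187.
Compare {F1}: total 188.
Compare {F2}: total 189.
No size-1 selection does better; minimum is 187.

187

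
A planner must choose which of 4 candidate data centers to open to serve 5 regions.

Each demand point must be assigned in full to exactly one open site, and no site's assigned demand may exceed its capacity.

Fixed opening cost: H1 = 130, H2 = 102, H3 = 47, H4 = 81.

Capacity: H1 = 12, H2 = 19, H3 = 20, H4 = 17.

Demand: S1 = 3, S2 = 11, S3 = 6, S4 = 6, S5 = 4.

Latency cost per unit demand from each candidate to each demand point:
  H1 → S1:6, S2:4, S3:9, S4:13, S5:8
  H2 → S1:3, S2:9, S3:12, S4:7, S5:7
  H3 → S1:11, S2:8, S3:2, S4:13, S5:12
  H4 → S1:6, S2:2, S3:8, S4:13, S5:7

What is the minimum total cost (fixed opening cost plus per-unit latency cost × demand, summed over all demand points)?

301

Open {H3, H4}; cheapest assignment that respects the capacities:
  H3 (cap 20, load 15): S1, S3, S4 — cost 3×11 + 6×2 + 6×13 = 123
  H4 (cap 17, load 15): S2, S5 — cost 11×2 + 4×7 = 50
  Shipping 173, fixed 128 → total 301.
  Any other capacity-feasible assignment to {H3, H4} ships for at least 173.
Compare {H2, H3}: its best feasible assignment gives total 328.
Compare {H2, H4}: its best feasible assignment gives total 332.
Every other set of open sites that can feasibly serve all demand totals ≥ 328 even under its best assignment. Minimum: 301.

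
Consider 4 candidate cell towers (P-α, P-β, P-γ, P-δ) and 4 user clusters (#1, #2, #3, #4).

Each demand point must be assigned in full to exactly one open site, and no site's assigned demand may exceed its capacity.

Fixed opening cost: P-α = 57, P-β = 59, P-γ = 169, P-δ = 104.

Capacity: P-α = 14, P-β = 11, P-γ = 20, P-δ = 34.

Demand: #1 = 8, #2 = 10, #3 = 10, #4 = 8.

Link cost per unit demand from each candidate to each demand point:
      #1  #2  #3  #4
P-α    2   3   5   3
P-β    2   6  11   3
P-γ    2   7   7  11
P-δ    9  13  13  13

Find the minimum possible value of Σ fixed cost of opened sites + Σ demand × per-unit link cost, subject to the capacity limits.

425

Open {P-α, P-β, P-γ}; cheapest assignment that respects the capacities:
  P-α (cap 14, load 10): #2 — cost 10×3 = 30
  P-β (cap 11, load 8): #4 — cost 8×3 = 24
  P-γ (cap 20, load 18): #1, #3 — cost 8×2 + 10×7 = 86
  Shipping 140, fixed 285 → total 425.
  Any other capacity-feasible assignment to {P-α, P-β, P-γ} ships for at least 140.
Compare {P-α, P-β, P-δ}: its best feasible assignment gives total 476.
Compare {P-α, P-δ}: its best feasible assignment gives total 497.
Every other set of open sites that can feasibly serve all demand totals ≥ 476 even under its best assignment. Minimum: 425.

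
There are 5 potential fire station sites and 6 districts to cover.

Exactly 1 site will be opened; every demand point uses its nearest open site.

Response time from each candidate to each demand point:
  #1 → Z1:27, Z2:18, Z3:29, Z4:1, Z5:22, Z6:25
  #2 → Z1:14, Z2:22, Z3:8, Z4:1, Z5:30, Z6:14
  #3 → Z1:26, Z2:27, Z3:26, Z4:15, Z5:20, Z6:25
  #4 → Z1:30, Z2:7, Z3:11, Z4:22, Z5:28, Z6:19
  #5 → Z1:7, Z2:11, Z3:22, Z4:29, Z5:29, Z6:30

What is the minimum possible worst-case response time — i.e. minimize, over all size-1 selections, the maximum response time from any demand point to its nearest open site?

Open {#3}.
  Farthest demand point is Z2 at response time 27 (to #3); all others are ≤ 27.
With {#1} the worst case is 29.
With {#2} the worst case is 30.
No size-1 selection achieves below 27.

27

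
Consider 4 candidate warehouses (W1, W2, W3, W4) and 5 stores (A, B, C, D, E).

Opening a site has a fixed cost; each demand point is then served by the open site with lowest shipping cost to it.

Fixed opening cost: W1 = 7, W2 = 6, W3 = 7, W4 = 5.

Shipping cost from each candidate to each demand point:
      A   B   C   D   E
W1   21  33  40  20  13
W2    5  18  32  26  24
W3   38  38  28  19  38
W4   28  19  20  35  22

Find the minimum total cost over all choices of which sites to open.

Open {W1, W2, W4}: assign each demand point to its cheapest open site.
  A→W2 5, B→W2 18, C→W4 20, D→W1 20, E→W1 13
  shipping cost 76, fixed 18 → total 94.
Compare {W1, W2, W3, W4}: shipping cost 75 + fixed 25 = 100.
Compare {W1, W2}: shipping cost 88 + fixed 13 = 101.
Compare {W2, W4}: shipping cost 91 + fixed 11 = 102.
All other subsets cost ≥ 100. Minimum total cost: 94.

94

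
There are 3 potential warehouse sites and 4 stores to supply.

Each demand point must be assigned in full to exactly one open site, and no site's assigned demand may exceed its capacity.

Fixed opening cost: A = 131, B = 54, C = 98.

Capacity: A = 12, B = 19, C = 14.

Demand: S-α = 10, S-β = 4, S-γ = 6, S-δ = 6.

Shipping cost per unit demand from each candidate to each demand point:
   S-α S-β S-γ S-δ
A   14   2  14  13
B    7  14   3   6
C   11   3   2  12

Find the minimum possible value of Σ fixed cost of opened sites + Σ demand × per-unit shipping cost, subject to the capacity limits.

Open {B, C}; cheapest assignment that respects the capacities:
  B (cap 19, load 16): S-α, S-δ — cost 10×7 + 6×6 = 106
  C (cap 14, load 10): S-β, S-γ — cost 4×3 + 6×2 = 24
  Shipping 130, fixed 152 → total 282.
  Any other capacity-feasible assignment to {B, C} ships for at least 130.
Compare {A, B}: its best feasible assignment gives total 359.
Compare {A, B, C}: its best feasible assignment gives total 409.
Every other set of open sites that can feasibly serve all demand totals ≥ 359 even under its best assignment. Minimum: 282.

282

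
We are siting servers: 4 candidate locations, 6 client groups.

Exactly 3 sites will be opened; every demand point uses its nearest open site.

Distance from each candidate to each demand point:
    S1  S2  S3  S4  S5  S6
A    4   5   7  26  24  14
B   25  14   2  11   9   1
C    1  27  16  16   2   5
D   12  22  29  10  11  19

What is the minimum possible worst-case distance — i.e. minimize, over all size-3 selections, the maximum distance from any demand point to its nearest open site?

Open {A, B, D}.
  Farthest demand point is S4 at distance 10 (to D); all others are ≤ 10.
With {A, C, D} the worst case is 10.
With {A, B, C} the worst case is 11.
No size-3 selection achieves below 10.

10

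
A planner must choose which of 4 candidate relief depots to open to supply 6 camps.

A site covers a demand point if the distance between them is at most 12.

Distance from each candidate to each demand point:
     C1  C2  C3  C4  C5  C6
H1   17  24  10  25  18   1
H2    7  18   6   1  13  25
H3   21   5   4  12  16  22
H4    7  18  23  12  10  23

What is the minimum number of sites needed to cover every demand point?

3

Coverage sets (demand points within 12 of each site):
  H1: {C3, C6}
  H2: {C1, C3, C4}
  H3: {C2, C3, C4}
  H4: {C1, C4, C5}
No 2 sites suffice: every size-2 union leaves at least one demand point uncovered.
But {H1, H3, H4} covers everything, so the minimum is 3.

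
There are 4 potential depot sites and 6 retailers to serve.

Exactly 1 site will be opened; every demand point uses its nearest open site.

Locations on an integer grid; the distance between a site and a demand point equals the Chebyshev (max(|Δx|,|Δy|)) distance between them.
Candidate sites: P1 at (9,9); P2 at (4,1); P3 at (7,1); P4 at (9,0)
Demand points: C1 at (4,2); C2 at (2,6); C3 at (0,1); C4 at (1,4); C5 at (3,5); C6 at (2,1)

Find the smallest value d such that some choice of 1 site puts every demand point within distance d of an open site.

Open {P2}.
  Farthest demand point is C2 at distance 5 (to P2); all others are ≤ 5.
With {P3} the worst case is 7.
With {P1} the worst case is 9.
No size-1 selection achieves below 5.

5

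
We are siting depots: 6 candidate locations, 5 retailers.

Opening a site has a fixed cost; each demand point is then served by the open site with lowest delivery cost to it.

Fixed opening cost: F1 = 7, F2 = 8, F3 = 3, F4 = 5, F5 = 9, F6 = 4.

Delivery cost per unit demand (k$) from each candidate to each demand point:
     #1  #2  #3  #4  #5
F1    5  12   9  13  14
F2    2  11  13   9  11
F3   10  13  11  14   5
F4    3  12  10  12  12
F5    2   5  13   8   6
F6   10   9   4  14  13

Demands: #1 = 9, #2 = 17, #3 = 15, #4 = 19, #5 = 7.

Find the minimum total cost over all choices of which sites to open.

366

Open {F3, F5, F6}: assign each demand point to its cheapest open site.
  #1→F5 9×2=18, #2→F5 17×5=85, #3→F6 15×4=60, #4→F5 19×8=152, #5→F3 7×5=35
  delivery cost 350, fixed 16 → total 366.
Compare {F5, F6}: delivery cost 357 + fixed 13 = 370.
Compare {F3, F4, F5, F6}: delivery cost 350 + fixed 21 = 371.
Compare {F1, F3, F5, F6}: delivery cost 350 + fixed 23 = 373.
All other subsets cost ≥ 370. Minimum total cost: 366.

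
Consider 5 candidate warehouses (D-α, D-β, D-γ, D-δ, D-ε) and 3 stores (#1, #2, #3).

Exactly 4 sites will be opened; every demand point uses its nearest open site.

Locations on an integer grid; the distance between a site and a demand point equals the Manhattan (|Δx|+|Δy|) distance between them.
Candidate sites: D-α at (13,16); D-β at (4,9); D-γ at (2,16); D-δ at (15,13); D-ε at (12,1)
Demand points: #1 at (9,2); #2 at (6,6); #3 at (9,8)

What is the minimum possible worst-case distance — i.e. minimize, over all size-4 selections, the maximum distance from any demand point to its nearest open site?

6

Open {D-α, D-β, D-γ, D-ε}.
  Farthest demand point is #3 at distance 6 (to D-β); all others are ≤ 6.
With {D-α, D-β, D-δ, D-ε} the worst case is 6.
With {D-β, D-γ, D-δ, D-ε} the worst case is 6.
No size-4 selection achieves below 6.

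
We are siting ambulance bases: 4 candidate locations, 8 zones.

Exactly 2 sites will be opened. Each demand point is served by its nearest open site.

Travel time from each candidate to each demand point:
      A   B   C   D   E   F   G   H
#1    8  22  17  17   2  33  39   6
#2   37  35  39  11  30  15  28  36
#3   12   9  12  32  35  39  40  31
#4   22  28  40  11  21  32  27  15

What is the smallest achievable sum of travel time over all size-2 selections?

Open {#1, #2}.
  A→#1 8, B→#1 22, C→#1 17, D→#2 11, E→#1 2, F→#2 15, G→#2 28, H→#1 6  ⇒ total 109.
Compare {#1, #4}: total 125.
Compare {#1, #3}: total 126.
No size-2 selection does better; minimum is 109.

109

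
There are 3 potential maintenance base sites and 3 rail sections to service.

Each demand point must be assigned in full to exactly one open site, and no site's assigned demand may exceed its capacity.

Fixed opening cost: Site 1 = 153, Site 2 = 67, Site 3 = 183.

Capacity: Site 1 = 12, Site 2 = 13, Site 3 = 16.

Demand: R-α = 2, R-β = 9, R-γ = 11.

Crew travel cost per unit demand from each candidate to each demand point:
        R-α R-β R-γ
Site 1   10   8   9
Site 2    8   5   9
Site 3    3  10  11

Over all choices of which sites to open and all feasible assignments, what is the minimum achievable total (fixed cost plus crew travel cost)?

380

Open {Site 1, Site 2}; cheapest assignment that respects the capacities:
  Site 1 (cap 12, load 11): R-γ — cost 11×9 = 99
  Site 2 (cap 13, load 11): R-α, R-β — cost 2×8 + 9×5 = 61
  Shipping 160, fixed 220 → total 380.
  Any other capacity-feasible assignment to {Site 1, Site 2} ships for at least 160.
Compare {Site 2, Site 3}: its best feasible assignment gives total 422.
Compare {Site 1, Site 3}: its best feasible assignment gives total 531.
Every other set of open sites that can feasibly serve all demand totals ≥ 422 even under its best assignment. Minimum: 380.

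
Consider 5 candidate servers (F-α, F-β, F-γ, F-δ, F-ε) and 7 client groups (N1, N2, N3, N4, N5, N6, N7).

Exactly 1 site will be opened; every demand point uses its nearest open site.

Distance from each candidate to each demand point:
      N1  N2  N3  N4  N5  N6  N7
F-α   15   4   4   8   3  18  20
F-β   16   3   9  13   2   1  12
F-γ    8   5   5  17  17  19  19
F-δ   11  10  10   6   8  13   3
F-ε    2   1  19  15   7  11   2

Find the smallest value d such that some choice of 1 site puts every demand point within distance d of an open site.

Open {F-δ}.
  Farthest demand point is N6 at distance 13 (to F-δ); all others are ≤ 13.
With {F-β} the worst case is 16.
With {F-γ} the worst case is 19.
No size-1 selection achieves below 13.

13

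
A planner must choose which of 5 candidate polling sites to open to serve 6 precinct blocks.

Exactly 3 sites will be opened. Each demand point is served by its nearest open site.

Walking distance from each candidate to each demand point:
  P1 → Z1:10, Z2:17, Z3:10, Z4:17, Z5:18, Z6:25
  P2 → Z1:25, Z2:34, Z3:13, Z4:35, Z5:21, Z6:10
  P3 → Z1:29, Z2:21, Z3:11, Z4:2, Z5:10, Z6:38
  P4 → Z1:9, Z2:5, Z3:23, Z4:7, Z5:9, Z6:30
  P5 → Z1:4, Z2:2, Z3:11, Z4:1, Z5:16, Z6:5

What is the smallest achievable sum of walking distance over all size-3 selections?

31

Open {P1, P4, P5}.
  Z1→P5 4, Z2→P5 2, Z3→P1 10, Z4→P5 1, Z5→P4 9, Z6→P5 5  ⇒ total 31.
Compare {P1, P3, P5}: total 32.
Compare {P2, P4, P5}: total 32.
No size-3 selection does better; minimum is 31.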